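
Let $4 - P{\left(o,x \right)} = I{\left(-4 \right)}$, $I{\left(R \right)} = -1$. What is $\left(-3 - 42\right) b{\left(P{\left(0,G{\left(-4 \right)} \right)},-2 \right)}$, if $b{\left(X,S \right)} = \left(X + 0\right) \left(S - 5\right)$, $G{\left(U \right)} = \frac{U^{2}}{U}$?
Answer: $1575$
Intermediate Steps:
$G{\left(U \right)} = U$
$P{\left(o,x \right)} = 5$ ($P{\left(o,x \right)} = 4 - -1 = 4 + 1 = 5$)
$b{\left(X,S \right)} = X \left(-5 + S\right)$
$\left(-3 - 42\right) b{\left(P{\left(0,G{\left(-4 \right)} \right)},-2 \right)} = \left(-3 - 42\right) 5 \left(-5 - 2\right) = - 45 \cdot 5 \left(-7\right) = \left(-45\right) \left(-35\right) = 1575$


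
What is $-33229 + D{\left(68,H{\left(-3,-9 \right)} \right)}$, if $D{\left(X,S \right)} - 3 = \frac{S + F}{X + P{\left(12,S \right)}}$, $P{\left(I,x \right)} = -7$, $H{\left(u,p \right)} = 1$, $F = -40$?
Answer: $- \frac{2026825}{61} \approx -33227.0$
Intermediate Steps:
$D{\left(X,S \right)} = 3 + \frac{-40 + S}{-7 + X}$ ($D{\left(X,S \right)} = 3 + \frac{S - 40}{X - 7} = 3 + \frac{-40 + S}{-7 + X}$)
$-33229 + D{\left(68,H{\left(-3,-9 \right)} \right)} = -33229 + \frac{-61 + 1 + 3 \cdot 68}{-7 + 68} = -33229 + \frac{-61 + 1 + 204}{61} = -33229 + \frac{1}{61} \cdot 144 = -33229 + \frac{144}{61} = - \frac{2026825}{61}$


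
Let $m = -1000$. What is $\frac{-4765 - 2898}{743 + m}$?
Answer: $\frac{7663}{257} \approx 29.817$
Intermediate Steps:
$\frac{-4765 - 2898}{743 + m} = \frac{-4765 - 2898}{743 - 1000} = - \frac{7663}{-257} = \left(-7663\right) \left(- \frac{1}{257}\right) = \frac{7663}{257}$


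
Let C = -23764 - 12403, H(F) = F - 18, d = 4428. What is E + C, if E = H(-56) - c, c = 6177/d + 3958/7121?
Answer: -380935013783/10510596 ≈ -36243.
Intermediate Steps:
c = 20504147/10510596 (c = 6177/4428 + 3958/7121 = 6177*(1/4428) + 3958*(1/7121) = 2059/1476 + 3958/7121 = 20504147/10510596 ≈ 1.9508)
H(F) = -18 + F
C = -36167
E = -798288251/10510596 (E = (-18 - 56) - 1*20504147/10510596 = -74 - 20504147/10510596 = -798288251/10510596 ≈ -75.951)
E + C = -798288251/10510596 - 36167 = -380935013783/10510596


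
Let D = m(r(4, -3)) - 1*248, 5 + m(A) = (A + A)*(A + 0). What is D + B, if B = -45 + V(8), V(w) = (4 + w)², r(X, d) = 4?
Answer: -122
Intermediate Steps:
m(A) = -5 + 2*A² (m(A) = -5 + (A + A)*(A + 0) = -5 + (2*A)*A = -5 + 2*A²)
B = 99 (B = -45 + (4 + 8)² = -45 + 12² = -45 + 144 = 99)
D = -221 (D = (-5 + 2*4²) - 1*248 = (-5 + 2*16) - 248 = (-5 + 32) - 248 = 27 - 248 = -221)
D + B = -221 + 99 = -122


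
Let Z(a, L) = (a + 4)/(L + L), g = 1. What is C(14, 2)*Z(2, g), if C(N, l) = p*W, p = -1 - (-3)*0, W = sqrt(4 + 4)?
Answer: -6*sqrt(2) ≈ -8.4853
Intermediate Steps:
W = 2*sqrt(2) (W = sqrt(8) = 2*sqrt(2) ≈ 2.8284)
Z(a, L) = (4 + a)/(2*L) (Z(a, L) = (4 + a)/((2*L)) = (4 + a)*(1/(2*L)) = (4 + a)/(2*L))
p = -1 (p = -1 - 1*0 = -1 + 0 = -1)
C(N, l) = -2*sqrt(2)
C(14, 2)*Z(2, g) = (-2*sqrt(2))*((1/2)*(4 + 2)/1) = (-2*sqrt(2))*((1/2)*1*6) = -2*sqrt(2)*3 = -6*sqrt(2)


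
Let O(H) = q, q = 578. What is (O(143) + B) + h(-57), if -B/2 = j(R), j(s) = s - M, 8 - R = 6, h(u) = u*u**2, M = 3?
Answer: -184613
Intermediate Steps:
O(H) = 578
h(u) = u**3
R = 2 (R = 8 - 1*6 = 8 - 6 = 2)
j(s) = -3 + s (j(s) = s - 1*3 = s - 3 = -3 + s)
B = 2 (B = -2*(-3 + 2) = -2*(-1) = 2)
(O(143) + B) + h(-57) = (578 + 2) + (-57)**3 = 580 - 185193 = -184613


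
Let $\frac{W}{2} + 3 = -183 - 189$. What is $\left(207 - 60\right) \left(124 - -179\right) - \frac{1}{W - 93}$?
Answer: $\frac{37548064}{843} \approx 44541.0$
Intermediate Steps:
$W = -750$ ($W = -6 + 2 \left(-183 - 189\right) = -6 + 2 \left(-372\right) = -6 - 744 = -750$)
$\left(207 - 60\right) \left(124 - -179\right) - \frac{1}{W - 93} = \left(207 - 60\right) \left(124 - -179\right) - \frac{1}{-750 - 93} = 147 \left(124 + 179\right) - \frac{1}{-843} = 147 \cdot 303 - - \frac{1}{843} = 44541 + \frac{1}{843} = \frac{37548064}{843}$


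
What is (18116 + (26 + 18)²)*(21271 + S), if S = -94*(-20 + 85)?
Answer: 304008372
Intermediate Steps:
S = -6110 (S = -94*65 = -6110)
(18116 + (26 + 18)²)*(21271 + S) = (18116 + (26 + 18)²)*(21271 - 6110) = (18116 + 44²)*15161 = (18116 + 1936)*15161 = 20052*15161 = 304008372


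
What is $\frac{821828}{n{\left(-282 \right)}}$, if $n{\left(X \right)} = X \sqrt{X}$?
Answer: $\frac{205457 i \sqrt{282}}{19881} \approx 173.54 i$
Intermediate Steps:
$n{\left(X \right)} = X^{\frac{3}{2}}$
$\frac{821828}{n{\left(-282 \right)}} = \frac{821828}{\left(-282\right)^{\frac{3}{2}}} = \frac{821828}{\left(-282\right) i \sqrt{282}} = 821828 \frac{i \sqrt{282}}{79524} = \frac{205457 i \sqrt{282}}{19881}$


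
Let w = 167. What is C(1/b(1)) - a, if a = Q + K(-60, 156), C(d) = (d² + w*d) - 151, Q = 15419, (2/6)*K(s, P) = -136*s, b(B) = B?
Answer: -39882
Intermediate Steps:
K(s, P) = -408*s (K(s, P) = 3*(-136*s) = -408*s)
C(d) = -151 + d² + 167*d (C(d) = (d² + 167*d) - 151 = -151 + d² + 167*d)
a = 39899 (a = 15419 - 408*(-60) = 15419 + 24480 = 39899)
C(1/b(1)) - a = (-151 + (1/1)² + 167/1) - 1*39899 = (-151 + 1² + 167*1) - 39899 = (-151 + 1 + 167) - 39899 = 17 - 39899 = -39882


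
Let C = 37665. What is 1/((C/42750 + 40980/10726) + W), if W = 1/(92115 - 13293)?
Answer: 100396566675/472033343233 ≈ 0.21269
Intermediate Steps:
W = 1/78822 ≈ 1.2687e-5
1/((C/42750 + 40980/10726) + W) = 1/((37665/42750 + 40980/10726) + 1/78822) = 1/((37665*(1/42750) + 40980*(1/10726)) + 1/78822) = 1/((837/950 + 20490/5363) + 1/78822) = 1/(23954331/5094850 + 1/78822) = 1/(472033343233/100396566675) = 100396566675/472033343233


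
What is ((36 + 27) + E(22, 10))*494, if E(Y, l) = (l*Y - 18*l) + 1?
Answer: 51376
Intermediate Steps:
E(Y, l) = 1 - 18*l + Y*l (E(Y, l) = (Y*l - 18*l) + 1 = (-18*l + Y*l) + 1 = 1 - 18*l + Y*l)
((36 + 27) + E(22, 10))*494 = ((36 + 27) + (1 - 18*10 + 22*10))*494 = (63 + (1 - 180 + 220))*494 = (63 + 41)*494 = 104*494 = 51376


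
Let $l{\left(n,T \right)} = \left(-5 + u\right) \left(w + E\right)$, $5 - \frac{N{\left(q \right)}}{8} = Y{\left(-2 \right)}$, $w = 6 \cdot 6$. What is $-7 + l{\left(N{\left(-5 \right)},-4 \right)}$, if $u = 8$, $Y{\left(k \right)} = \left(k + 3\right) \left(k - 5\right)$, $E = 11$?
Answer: $134$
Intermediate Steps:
$w = 36$
$Y{\left(k \right)} = \left(-5 + k\right) \left(3 + k\right)$ ($Y{\left(k \right)} = \left(3 + k\right) \left(-5 + k\right) = \left(-5 + k\right) \left(3 + k\right)$)
$N{\left(q \right)} = 96$ ($N{\left(q \right)} = 40 - 8 \left(-15 + \left(-2\right)^{2} - -4\right) = 40 - 8 \left(-15 + 4 + 4\right) = 40 - -56 = 40 + 56 = 96$)
$l{\left(n,T \right)} = 141$ ($l{\left(n,T \right)} = \left(-5 + 8\right) \left(36 + 11\right) = 3 \cdot 47 = 141$)
$-7 + l{\left(N{\left(-5 \right)},-4 \right)} = -7 + 141 = 134$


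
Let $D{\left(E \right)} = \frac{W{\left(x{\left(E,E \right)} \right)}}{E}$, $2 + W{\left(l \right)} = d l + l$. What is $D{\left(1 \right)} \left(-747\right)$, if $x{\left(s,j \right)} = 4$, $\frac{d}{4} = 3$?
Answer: $-37350$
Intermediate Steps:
$d = 12$ ($d = 4 \cdot 3 = 12$)
$W{\left(l \right)} = -2 + 13 l$ ($W{\left(l \right)} = -2 + \left(12 l + l\right) = -2 + 13 l$)
$D{\left(E \right)} = \frac{50}{E}$ ($D{\left(E \right)} = \frac{-2 + 13 \cdot 4}{E} = \frac{-2 + 52}{E} = \frac{50}{E}$)
$D{\left(1 \right)} \left(-747\right) = \frac{50}{1} \left(-747\right) = 50 \cdot 1 \left(-747\right) = 50 \left(-747\right) = -37350$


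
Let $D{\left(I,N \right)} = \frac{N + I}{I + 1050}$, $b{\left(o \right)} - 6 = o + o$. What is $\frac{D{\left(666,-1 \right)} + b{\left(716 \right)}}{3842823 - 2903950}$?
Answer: $\frac{2468273}{1611106068} \approx 0.001532$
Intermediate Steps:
$b{\left(o \right)} = 6 + 2 o$ ($b{\left(o \right)} = 6 + \left(o + o\right) = 6 + 2 o$)
$D{\left(I,N \right)} = \frac{I + N}{1050 + I}$
$\frac{D{\left(666,-1 \right)} + b{\left(716 \right)}}{3842823 - 2903950} = \frac{\frac{666 - 1}{1050 + 666} + \left(6 + 2 \cdot 716\right)}{3842823 - 2903950} = \frac{\frac{1}{1716} \cdot 665 + \left(6 + 1432\right)}{938873} = \left(\frac{1}{1716} \cdot 665 + 1438\right) \frac{1}{938873} = \left(\frac{665}{1716} + 1438\right) \frac{1}{938873} = \frac{2468273}{1716} \cdot \frac{1}{938873} = \frac{2468273}{1611106068}$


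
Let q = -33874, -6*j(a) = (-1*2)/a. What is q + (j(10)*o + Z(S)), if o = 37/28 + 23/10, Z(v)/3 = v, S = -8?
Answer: -47457031/1400 ≈ -33898.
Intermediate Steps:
Z(v) = 3*v
o = 507/140 (o = 37*(1/28) + 23*(1/10) = 37/28 + 23/10 = 507/140 ≈ 3.6214)
j(a) = 1/(3*a) (j(a) = -(-1*2)/(6*a) = -(-1)/(3*a) = 1/(3*a))
q + (j(10)*o + Z(S)) = -33874 + (((1/3)/10)*(507/140) + 3*(-8)) = -33874 + (((1/3)*(1/10))*(507/140) - 24) = -33874 + ((1/30)*(507/140) - 24) = -33874 + (169/1400 - 24) = -33874 - 33431/1400 = -47457031/1400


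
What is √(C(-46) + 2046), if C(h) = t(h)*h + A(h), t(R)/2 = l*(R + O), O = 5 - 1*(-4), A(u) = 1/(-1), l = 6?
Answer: √22469 ≈ 149.90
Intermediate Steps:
A(u) = -1
O = 9 (O = 5 + 4 = 9)
t(R) = 108 + 12*R (t(R) = 2*(6*(R + 9)) = 2*(6*(9 + R)) = 2*(54 + 6*R) = 108 + 12*R)
C(h) = -1 + h*(108 + 12*h) (C(h) = (108 + 12*h)*h - 1 = h*(108 + 12*h) - 1 = -1 + h*(108 + 12*h))
√(C(-46) + 2046) = √((-1 + 12*(-46)*(9 - 46)) + 2046) = √((-1 + 12*(-46)*(-37)) + 2046) = √((-1 + 20424) + 2046) = √(20423 + 2046) = √22469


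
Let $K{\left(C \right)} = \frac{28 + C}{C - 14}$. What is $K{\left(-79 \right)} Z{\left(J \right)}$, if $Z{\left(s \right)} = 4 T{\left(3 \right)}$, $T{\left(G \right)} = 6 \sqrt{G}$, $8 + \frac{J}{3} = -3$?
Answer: $\frac{408 \sqrt{3}}{31} \approx 22.796$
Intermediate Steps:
$J = -33$ ($J = -24 + 3 \left(-3\right) = -24 - 9 = -33$)
$Z{\left(s \right)} = 24 \sqrt{3}$ ($Z{\left(s \right)} = 4 \cdot 6 \sqrt{3} = 24 \sqrt{3}$)
$K{\left(C \right)} = \frac{28 + C}{-14 + C}$
$K{\left(-79 \right)} Z{\left(J \right)} = \frac{28 - 79}{-14 - 79} \cdot 24 \sqrt{3} = \frac{1}{-93} \left(-51\right) 24 \sqrt{3} = \left(- \frac{1}{93}\right) \left(-51\right) 24 \sqrt{3} = \frac{17 \cdot 24 \sqrt{3}}{31} = \frac{408 \sqrt{3}}{31}$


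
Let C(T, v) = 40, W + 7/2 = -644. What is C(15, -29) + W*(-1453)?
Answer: 1881715/2 ≈ 9.4086e+5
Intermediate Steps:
W = -1295/2 (W = -7/2 - 644 = -1295/2 ≈ -647.50)
C(15, -29) + W*(-1453) = 40 - 1295/2*(-1453) = 40 + 1881635/2 = 1881715/2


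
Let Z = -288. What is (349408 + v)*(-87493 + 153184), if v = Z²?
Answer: 28401635232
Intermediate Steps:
v = 82944 (v = (-288)² = 82944)
(349408 + v)*(-87493 + 153184) = (349408 + 82944)*(-87493 + 153184) = 432352*65691 = 28401635232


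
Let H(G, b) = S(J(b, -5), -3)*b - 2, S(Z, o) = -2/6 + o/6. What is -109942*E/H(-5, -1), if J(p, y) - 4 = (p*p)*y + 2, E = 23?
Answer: 2167428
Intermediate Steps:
J(p, y) = 6 + y*p² (J(p, y) = 4 + ((p*p)*y + 2) = 4 + (p²*y + 2) = 4 + (y*p² + 2) = 4 + (2 + y*p²) = 6 + y*p²)
S(Z, o) = -⅓ + o/6 (S(Z, o) = -2*⅙ + o*(⅙) = -⅓ + o/6)
H(G, b) = -2 - 5*b/6 (H(G, b) = (-⅓ + (⅙)*(-3))*b - 2 = (-⅓ - ½)*b - 2 = -5*b/6 - 2 = -2 - 5*b/6)
-109942*E/H(-5, -1) = -2528666/(-2 - ⅚*(-1)) = -2528666/(-2 + ⅚) = -2528666/(-7/6) = -2528666*(-6)/7 = -109942*(-138/7) = 2167428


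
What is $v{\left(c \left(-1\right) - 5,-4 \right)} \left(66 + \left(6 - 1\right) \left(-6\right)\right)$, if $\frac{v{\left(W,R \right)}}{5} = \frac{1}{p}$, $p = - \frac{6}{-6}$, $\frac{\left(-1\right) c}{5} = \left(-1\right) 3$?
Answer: $180$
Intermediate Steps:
$c = 15$ ($c = - 5 \left(\left(-1\right) 3\right) = \left(-5\right) \left(-3\right) = 15$)
$p = 1$ ($p = \left(-6\right) \left(- \frac{1}{6}\right) = 1$)
$v{\left(W,R \right)} = 5$ ($v{\left(W,R \right)} = \frac{5}{1} = 5 \cdot 1 = 5$)
$v{\left(c \left(-1\right) - 5,-4 \right)} \left(66 + \left(6 - 1\right) \left(-6\right)\right) = 5 \left(66 + \left(6 - 1\right) \left(-6\right)\right) = 5 \left(66 + 5 \left(-6\right)\right) = 5 \left(66 - 30\right) = 5 \cdot 36 = 180$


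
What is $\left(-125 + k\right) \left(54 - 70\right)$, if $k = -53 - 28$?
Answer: $3296$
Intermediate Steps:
$k = -81$ ($k = -53 - 28 = -81$)
$\left(-125 + k\right) \left(54 - 70\right) = \left(-125 - 81\right) \left(54 - 70\right) = - 206 \left(54 - 70\right) = \left(-206\right) \left(-16\right) = 3296$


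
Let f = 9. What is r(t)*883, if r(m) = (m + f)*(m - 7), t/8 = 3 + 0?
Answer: 495363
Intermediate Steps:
t = 24 (t = 8*(3 + 0) = 8*3 = 24)
r(m) = (-7 + m)*(9 + m) (r(m) = (m + 9)*(m - 7) = (9 + m)*(-7 + m) = (-7 + m)*(9 + m))
r(t)*883 = (-63 + 24**2 + 2*24)*883 = (-63 + 576 + 48)*883 = 561*883 = 495363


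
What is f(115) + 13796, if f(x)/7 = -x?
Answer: 12991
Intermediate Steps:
f(x) = -7*x (f(x) = 7*(-x) = -7*x)
f(115) + 13796 = -7*115 + 13796 = -805 + 13796 = 12991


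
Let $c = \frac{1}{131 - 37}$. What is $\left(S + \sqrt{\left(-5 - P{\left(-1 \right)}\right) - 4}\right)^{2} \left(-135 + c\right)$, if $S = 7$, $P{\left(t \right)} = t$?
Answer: $- \frac{520249}{94} - \frac{177646 i \sqrt{2}}{47} \approx -5534.6 - 5345.3 i$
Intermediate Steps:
$c = \frac{1}{94}$ ($c = \frac{1}{131 - 37} = \frac{1}{94} \approx 0.010638$)
$\left(S + \sqrt{\left(-5 - P{\left(-1 \right)}\right) - 4}\right)^{2} \left(-135 + c\right) = \left(7 + \sqrt{\left(-5 - -1\right) - 4}\right)^{2} \left(-135 + \frac{1}{94}\right) = \left(7 + \sqrt{\left(-5 + 1\right) - 4}\right)^{2} \left(- \frac{12689}{94}\right) = \left(7 + \sqrt{-4 - 4}\right)^{2} \left(- \frac{12689}{94}\right) = \left(7 + \sqrt{-8}\right)^{2} \left(- \frac{12689}{94}\right) = \left(7 + 2 i \sqrt{2}\right)^{2} \left(- \frac{12689}{94}\right) = - \frac{12689 \left(7 + 2 i \sqrt{2}\right)^{2}}{94}$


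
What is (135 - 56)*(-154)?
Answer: -12166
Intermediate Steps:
(135 - 56)*(-154) = 79*(-154) = -12166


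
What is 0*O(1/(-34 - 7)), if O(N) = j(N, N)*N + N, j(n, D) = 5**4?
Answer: 0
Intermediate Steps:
j(n, D) = 625
O(N) = 626*N (O(N) = 625*N + N = 626*N)
0*O(1/(-34 - 7)) = 0*(626/(-34 - 7)) = 0*(626/(-41)) = 0*(626*(-1/41)) = 0*(-626/41) = 0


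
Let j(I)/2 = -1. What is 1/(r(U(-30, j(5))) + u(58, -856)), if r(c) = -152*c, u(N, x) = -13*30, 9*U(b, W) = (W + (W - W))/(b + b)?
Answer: -135/52726 ≈ -0.0025604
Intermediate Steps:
j(I) = -2 (j(I) = 2*(-1) = -2)
U(b, W) = W/(18*b) (U(b, W) = ((W + (W - W))/(b + b))/9 = ((W + 0)/((2*b)))/9 = (W*(1/(2*b)))/9 = (W/(2*b))/9 = W/(18*b))
u(N, x) = -390
1/(r(U(-30, j(5))) + u(58, -856)) = 1/(-76*(-2)/(9*(-30)) - 390) = 1/(-76*(-2)*(-1)/(9*30) - 390) = 1/(-152*1/270 - 390) = 1/(-76/135 - 390) = 1/(-52726/135) = -135/52726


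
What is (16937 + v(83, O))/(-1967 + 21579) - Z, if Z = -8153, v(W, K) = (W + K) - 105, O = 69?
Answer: 39978405/4903 ≈ 8153.9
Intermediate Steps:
v(W, K) = -105 + K + W (v(W, K) = (K + W) - 105 = -105 + K + W)
(16937 + v(83, O))/(-1967 + 21579) - Z = (16937 + (-105 + 69 + 83))/(-1967 + 21579) - 1*(-8153) = (16937 + 47)/19612 + 8153 = 16984*(1/19612) + 8153 = 4246/4903 + 8153 = 39978405/4903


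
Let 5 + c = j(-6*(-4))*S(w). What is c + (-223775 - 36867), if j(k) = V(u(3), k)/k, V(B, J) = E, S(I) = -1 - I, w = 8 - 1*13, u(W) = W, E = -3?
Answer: -521295/2 ≈ -2.6065e+5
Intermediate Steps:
w = -5 (w = 8 - 13 = -5)
V(B, J) = -3
j(k) = -3/k
c = -11/2 (c = -5 + (-3/((-6*(-4))))*(-1 - 1*(-5)) = -5 + (-3/24)*(-1 + 5) = -5 - 3*1/24*4 = -5 - ⅛*4 = -5 - ½ = -11/2 ≈ -5.5000)
c + (-223775 - 36867) = -11/2 + (-223775 - 36867) = -11/2 - 260642 = -521295/2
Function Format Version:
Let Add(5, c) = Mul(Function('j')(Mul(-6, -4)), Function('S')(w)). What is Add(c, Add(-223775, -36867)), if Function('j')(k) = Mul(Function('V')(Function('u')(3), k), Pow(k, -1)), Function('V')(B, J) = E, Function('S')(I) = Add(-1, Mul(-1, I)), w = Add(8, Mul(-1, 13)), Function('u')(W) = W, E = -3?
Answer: Rational(-521295, 2) ≈ -2.6065e+5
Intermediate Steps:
w = -5 (w = Add(8, -13) = -5)
Function('V')(B, J) = -3
Function('j')(k) = Mul(-3, Pow(k, -1))
c = Rational(-11, 2) (c = Add(-5, Mul(Mul(-3, Pow(Mul(-6, -4), -1)), Add(-1, Mul(-1, -5)))) = Add(-5, Mul(Mul(-3, Pow(24, -1)), Add(-1, 5))) = Add(-5, Mul(Mul(-3, Rational(1, 24)), 4)) = Add(-5, Mul(Rational(-1, 8), 4)) = Add(-5, Rational(-1, 2)) = Rational(-11, 2) ≈ -5.5000)
Add(c, Add(-223775, -36867)) = Add(Rational(-11, 2), Add(-223775, -36867)) = Add(Rational(-11, 2), -260642) = Rational(-521295, 2)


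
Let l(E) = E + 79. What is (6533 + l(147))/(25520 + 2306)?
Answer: 6759/27826 ≈ 0.24290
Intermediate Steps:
l(E) = 79 + E
(6533 + l(147))/(25520 + 2306) = (6533 + (79 + 147))/(25520 + 2306) = (6533 + 226)/27826 = 6759*(1/27826) = 6759/27826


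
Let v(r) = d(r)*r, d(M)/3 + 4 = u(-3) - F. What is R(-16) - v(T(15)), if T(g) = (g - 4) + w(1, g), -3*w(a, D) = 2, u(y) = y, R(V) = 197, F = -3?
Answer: 321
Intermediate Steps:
w(a, D) = -2/3 (w(a, D) = -1/3*2 = -2/3)
d(M) = -12 (d(M) = -12 + 3*(-3 - 1*(-3)) = -12 + 3*(-3 + 3) = -12 + 3*0 = -12 + 0 = -12)
T(g) = -14/3 + g (T(g) = (g - 4) - 2/3 = (-4 + g) - 2/3 = -14/3 + g)
v(r) = -12*r
R(-16) - v(T(15)) = 197 - (-12)*(-14/3 + 15) = 197 - (-12)*31/3 = 197 - 1*(-124) = 197 + 124 = 321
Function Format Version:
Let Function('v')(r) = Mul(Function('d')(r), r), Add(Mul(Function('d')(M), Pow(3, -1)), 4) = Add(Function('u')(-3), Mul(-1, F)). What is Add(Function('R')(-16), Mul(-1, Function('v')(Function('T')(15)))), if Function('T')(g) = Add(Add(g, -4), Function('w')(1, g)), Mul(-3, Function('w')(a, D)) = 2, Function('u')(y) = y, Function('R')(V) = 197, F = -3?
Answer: 321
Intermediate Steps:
Function('w')(a, D) = Rational(-2, 3) (Function('w')(a, D) = Mul(Rational(-1, 3), 2) = Rational(-2, 3))
Function('d')(M) = -12 (Function('d')(M) = Add(-12, Mul(3, Add(-3, Mul(-1, -3)))) = Add(-12, Mul(3, Add(-3, 3))) = Add(-12, Mul(3, 0)) = Add(-12, 0) = -12)
Function('T')(g) = Add(Rational(-14, 3), g) (Function('T')(g) = Add(Add(g, -4), Rational(-2, 3)) = Add(Add(-4, g), Rational(-2, 3)) = Add(Rational(-14, 3), g))
Function('v')(r) = Mul(-12, r)
Add(Function('R')(-16), Mul(-1, Function('v')(Function('T')(15)))) = Add(197, Mul(-1, Mul(-12, Add(Rational(-14, 3), 15)))) = Add(197, Mul(-1, Mul(-12, Rational(31, 3)))) = Add(197, Mul(-1, -124)) = Add(197, 124) = 321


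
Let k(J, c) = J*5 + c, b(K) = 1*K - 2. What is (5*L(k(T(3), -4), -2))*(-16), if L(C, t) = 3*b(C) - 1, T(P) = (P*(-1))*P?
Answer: 12320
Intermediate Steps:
b(K) = -2 + K (b(K) = K - 2 = -2 + K)
T(P) = -P² (T(P) = (-P)*P = -P²)
k(J, c) = c + 5*J (k(J, c) = 5*J + c = c + 5*J)
L(C, t) = -7 + 3*C (L(C, t) = 3*(-2 + C) - 1 = (-6 + 3*C) - 1 = -7 + 3*C)
(5*L(k(T(3), -4), -2))*(-16) = (5*(-7 + 3*(-4 + 5*(-1*3²))))*(-16) = (5*(-7 + 3*(-4 + 5*(-1*9))))*(-16) = (5*(-7 + 3*(-4 + 5*(-9))))*(-16) = (5*(-7 + 3*(-4 - 45)))*(-16) = (5*(-7 + 3*(-49)))*(-16) = (5*(-7 - 147))*(-16) = (5*(-154))*(-16) = -770*(-16) = 12320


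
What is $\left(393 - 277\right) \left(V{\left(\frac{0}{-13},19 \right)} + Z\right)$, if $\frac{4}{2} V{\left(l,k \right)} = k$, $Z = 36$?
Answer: $5278$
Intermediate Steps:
$V{\left(l,k \right)} = \frac{k}{2}$
$\left(393 - 277\right) \left(V{\left(\frac{0}{-13},19 \right)} + Z\right) = \left(393 - 277\right) \left(\frac{1}{2} \cdot 19 + 36\right) = 116 \left(\frac{19}{2} + 36\right) = 116 \cdot \frac{91}{2} = 5278$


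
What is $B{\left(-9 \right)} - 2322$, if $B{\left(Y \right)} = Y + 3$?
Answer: $-2328$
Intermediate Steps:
$B{\left(Y \right)} = 3 + Y$
$B{\left(-9 \right)} - 2322 = \left(3 - 9\right) - 2322 = -6 - 2322 = -2328$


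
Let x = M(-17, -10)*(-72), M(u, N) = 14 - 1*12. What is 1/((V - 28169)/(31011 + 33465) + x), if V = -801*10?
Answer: -64476/9320723 ≈ -0.0069175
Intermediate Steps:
V = -8010
M(u, N) = 2 (M(u, N) = 14 - 12 = 2)
x = -144 (x = 2*(-72) = -144)
1/((V - 28169)/(31011 + 33465) + x) = 1/((-8010 - 28169)/(31011 + 33465) - 144) = 1/(-36179/64476 - 144) = 1/(-9320723/64476) = -64476/9320723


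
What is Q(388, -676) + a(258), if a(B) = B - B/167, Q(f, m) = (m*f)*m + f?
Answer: 29610324520/167 ≈ 1.7731e+8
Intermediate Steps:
Q(f, m) = f + f*m² (Q(f, m) = (f*m)*m + f = f*m² + f = f + f*m²)
a(B) = 166*B/167 (a(B) = B - B/167 = 166*B/167)
Q(388, -676) + a(258) = 388*(1 + (-676)²) + (166/167)*258 = 388*(1 + 456976) + 42828/167 = 388*456977 + 42828/167 = 177307076 + 42828/167 = 29610324520/167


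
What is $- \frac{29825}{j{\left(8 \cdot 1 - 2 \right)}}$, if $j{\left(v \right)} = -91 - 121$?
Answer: $\frac{29825}{212} \approx 140.68$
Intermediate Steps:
$j{\left(v \right)} = -212$ ($j{\left(v \right)} = -91 - 121 = -212$)
$- \frac{29825}{j{\left(8 \cdot 1 - 2 \right)}} = - \frac{29825}{-212} = \left(-29825\right) \left(- \frac{1}{212}\right) = \frac{29825}{212}$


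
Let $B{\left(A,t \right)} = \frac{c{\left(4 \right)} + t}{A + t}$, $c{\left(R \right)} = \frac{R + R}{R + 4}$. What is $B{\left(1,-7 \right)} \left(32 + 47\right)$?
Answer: $79$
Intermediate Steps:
$c{\left(R \right)} = \frac{2 R}{4 + R}$
$B{\left(A,t \right)} = \frac{1 + t}{A + t}$ ($B{\left(A,t \right)} = \frac{2 \cdot 4 \frac{1}{4 + 4} + t}{A + t} = \frac{2 \cdot 4 \cdot \frac{1}{8} + t}{A + t} = \frac{1 + t}{A + t}$)
$B{\left(1,-7 \right)} \left(32 + 47\right) = \frac{1 - 7}{1 - 7} \left(32 + 47\right) = \frac{1}{-6} \left(-6\right) 79 = \left(- \frac{1}{6}\right) \left(-6\right) 79 = 1 \cdot 79 = 79$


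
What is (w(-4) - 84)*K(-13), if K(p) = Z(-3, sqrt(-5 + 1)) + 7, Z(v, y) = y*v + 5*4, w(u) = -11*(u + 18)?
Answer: -6426 + 1428*I ≈ -6426.0 + 1428.0*I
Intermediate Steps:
w(u) = -198 - 11*u (w(u) = -11*(18 + u) = -198 - 11*u)
Z(v, y) = 20 + v*y (Z(v, y) = v*y + 20 = 20 + v*y)
K(p) = 27 - 6*I (K(p) = (20 - 3*sqrt(-5 + 1)) + 7 = (20 - 6*I) + 7 = 27 - 6*I)
(w(-4) - 84)*K(-13) = ((-198 - 11*(-4)) - 84)*(27 - 6*I) = ((-198 + 44) - 84)*(27 - 6*I) = (-154 - 84)*(27 - 6*I) = -238*(27 - 6*I) = -6426 + 1428*I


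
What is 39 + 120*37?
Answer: 4479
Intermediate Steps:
39 + 120*37 = 39 + 4440 = 4479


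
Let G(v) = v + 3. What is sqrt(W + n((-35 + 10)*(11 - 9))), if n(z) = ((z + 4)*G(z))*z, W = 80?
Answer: 2*I*sqrt(27005) ≈ 328.66*I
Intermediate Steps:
G(v) = 3 + v
n(z) = z*(3 + z)*(4 + z) (n(z) = ((z + 4)*(3 + z))*z = ((4 + z)*(3 + z))*z = ((3 + z)*(4 + z))*z = z*(3 + z)*(4 + z))
sqrt(W + n((-35 + 10)*(11 - 9))) = sqrt(80 + ((-35 + 10)*(11 - 9))*(3 + (-35 + 10)*(11 - 9))*(4 + (-35 + 10)*(11 - 9))) = sqrt(80 + (-25*2)*(3 - 25*2)*(4 - 25*2)) = sqrt(80 - 50*(3 - 50)*(4 - 50)) = sqrt(80 - 50*(-47)*(-46)) = sqrt(80 - 108100) = sqrt(-108020) = 2*I*sqrt(27005)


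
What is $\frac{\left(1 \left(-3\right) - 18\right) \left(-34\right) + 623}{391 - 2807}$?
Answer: $- \frac{1337}{2416} \approx -0.55339$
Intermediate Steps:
$\frac{\left(1 \left(-3\right) - 18\right) \left(-34\right) + 623}{391 - 2807} = \frac{\left(-3 - 18\right) \left(-34\right) + 623}{-2416} = \left(\left(-21\right) \left(-34\right) + 623\right) \left(- \frac{1}{2416}\right) = \left(714 + 623\right) \left(- \frac{1}{2416}\right) = 1337 \left(- \frac{1}{2416}\right) = - \frac{1337}{2416}$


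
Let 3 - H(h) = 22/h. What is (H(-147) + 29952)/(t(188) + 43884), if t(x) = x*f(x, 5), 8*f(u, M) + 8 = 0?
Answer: 4403407/6423312 ≈ 0.68554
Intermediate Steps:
H(h) = 3 - 22/h
f(u, M) = -1 (f(u, M) = -1 + (⅛)*0 = -1 + 0 = -1)
t(x) = -x (t(x) = x*(-1) = -x)
(H(-147) + 29952)/(t(188) + 43884) = ((3 - 22/(-147)) + 29952)/(-1*188 + 43884) = ((3 - 22*(-1/147)) + 29952)/(-188 + 43884) = ((3 + 22/147) + 29952)/43696 = (463/147 + 29952)*(1/43696) = (4403407/147)*(1/43696) = 4403407/6423312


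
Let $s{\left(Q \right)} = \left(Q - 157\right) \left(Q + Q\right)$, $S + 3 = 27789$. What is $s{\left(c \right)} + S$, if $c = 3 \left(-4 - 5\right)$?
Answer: $37722$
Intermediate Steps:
$c = -27$ ($c = 3 \left(-9\right) = -27$)
$S = 27786$ ($S = -3 + 27789 = 27786$)
$s{\left(Q \right)} = 2 Q \left(-157 + Q\right)$ ($s{\left(Q \right)} = \left(-157 + Q\right) 2 Q = 2 Q \left(-157 + Q\right)$)
$s{\left(c \right)} + S = 2 \left(-27\right) \left(-157 - 27\right) + 27786 = 2 \left(-27\right) \left(-184\right) + 27786 = 9936 + 27786 = 37722$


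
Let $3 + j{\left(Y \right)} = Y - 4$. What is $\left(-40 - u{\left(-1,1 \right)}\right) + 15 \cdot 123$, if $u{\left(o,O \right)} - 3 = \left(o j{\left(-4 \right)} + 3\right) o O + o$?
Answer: $1817$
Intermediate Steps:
$j{\left(Y \right)} = -7 + Y$ ($j{\left(Y \right)} = -3 + \left(Y - 4\right) = -3 + \left(-4 + Y\right) = -7 + Y$)
$u{\left(o,O \right)} = 3 + o + O o \left(3 - 11 o\right)$ ($u{\left(o,O \right)} = 3 + \left(\left(o \left(-7 - 4\right) + 3\right) o O + o\right) = 3 + \left(\left(o \left(-11\right) + 3\right) o O + o\right) = 3 + \left(\left(- 11 o + 3\right) o O + o\right) = 3 + \left(\left(3 - 11 o\right) o O + o\right) = 3 + \left(o \left(3 - 11 o\right) O + o\right) = 3 + \left(O o \left(3 - 11 o\right) + o\right) = 3 + \left(o + O o \left(3 - 11 o\right)\right) = 3 + o + O o \left(3 - 11 o\right)$)
$\left(-40 - u{\left(-1,1 \right)}\right) + 15 \cdot 123 = \left(-40 - \left(3 - 1 - 11 \left(-1\right)^{2} + 3 \cdot 1 \left(-1\right)\right)\right) + 15 \cdot 123 = \left(-40 - \left(3 - 1 - 11 \cdot 1 - 3\right)\right) + 1845 = \left(-40 - \left(3 - 1 - 11 - 3\right)\right) + 1845 = \left(-40 - -12\right) + 1845 = \left(-40 + 12\right) + 1845 = -28 + 1845 = 1817$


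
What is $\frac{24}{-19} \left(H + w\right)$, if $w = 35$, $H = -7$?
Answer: $- \frac{672}{19} \approx -35.368$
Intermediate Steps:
$\frac{24}{-19} \left(H + w\right) = \frac{24}{-19} \left(-7 + 35\right) = 24 \left(- \frac{1}{19}\right) 28 = \left(- \frac{24}{19}\right) 28 = - \frac{672}{19}$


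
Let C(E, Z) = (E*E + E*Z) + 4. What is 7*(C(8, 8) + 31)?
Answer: 1141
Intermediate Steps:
C(E, Z) = 4 + E² + E*Z (C(E, Z) = (E² + E*Z) + 4 = 4 + E² + E*Z)
7*(C(8, 8) + 31) = 7*((4 + 8² + 8*8) + 31) = 7*((4 + 64 + 64) + 31) = 7*(132 + 31) = 7*163 = 1141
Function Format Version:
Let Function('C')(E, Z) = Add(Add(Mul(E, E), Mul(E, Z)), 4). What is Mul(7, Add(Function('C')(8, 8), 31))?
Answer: 1141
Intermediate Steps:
Function('C')(E, Z) = Add(4, Pow(E, 2), Mul(E, Z)) (Function('C')(E, Z) = Add(Add(Pow(E, 2), Mul(E, Z)), 4) = Add(4, Pow(E, 2), Mul(E, Z)))
Mul(7, Add(Function('C')(8, 8), 31)) = Mul(7, Add(Add(4, Pow(8, 2), Mul(8, 8)), 31)) = Mul(7, Add(Add(4, 64, 64), 31)) = Mul(7, Add(132, 31)) = Mul(7, 163) = 1141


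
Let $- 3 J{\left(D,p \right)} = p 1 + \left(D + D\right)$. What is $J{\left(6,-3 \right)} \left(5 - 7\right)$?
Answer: $6$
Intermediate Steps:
$J{\left(D,p \right)} = - \frac{2 D}{3} - \frac{p}{3}$ ($J{\left(D,p \right)} = - \frac{p 1 + \left(D + D\right)}{3} = - \frac{p + 2 D}{3} = - \frac{2 D}{3} - \frac{p}{3}$)
$J{\left(6,-3 \right)} \left(5 - 7\right) = \left(\left(- \frac{2}{3}\right) 6 - -1\right) \left(5 - 7\right) = \left(-4 + 1\right) \left(-2\right) = \left(-3\right) \left(-2\right) = 6$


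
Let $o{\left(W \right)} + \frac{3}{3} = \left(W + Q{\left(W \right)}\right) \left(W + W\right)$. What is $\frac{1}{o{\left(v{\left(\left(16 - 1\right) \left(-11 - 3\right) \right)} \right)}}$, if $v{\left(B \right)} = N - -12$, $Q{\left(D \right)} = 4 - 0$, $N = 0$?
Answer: $\frac{1}{383} \approx 0.002611$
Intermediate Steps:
$Q{\left(D \right)} = 4$ ($Q{\left(D \right)} = 4 + 0 = 4$)
$v{\left(B \right)} = 12$ ($v{\left(B \right)} = 0 - -12 = 0 + 12 = 12$)
$o{\left(W \right)} = -1 + 2 W \left(4 + W\right)$ ($o{\left(W \right)} = -1 + \left(W + 4\right) \left(W + W\right) = -1 + \left(4 + W\right) 2 W = -1 + 2 W \left(4 + W\right)$)
$\frac{1}{o{\left(v{\left(\left(16 - 1\right) \left(-11 - 3\right) \right)} \right)}} = \frac{1}{-1 + 2 \cdot 12^{2} + 8 \cdot 12} = \frac{1}{-1 + 2 \cdot 144 + 96} = \frac{1}{-1 + 288 + 96} = \frac{1}{383}$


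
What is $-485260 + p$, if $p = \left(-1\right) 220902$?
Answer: $-706162$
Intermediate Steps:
$p = -220902$
$-485260 + p = -485260 - 220902 = -706162$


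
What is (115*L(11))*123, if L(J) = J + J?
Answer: 311190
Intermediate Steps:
L(J) = 2*J
(115*L(11))*123 = (115*(2*11))*123 = (115*22)*123 = 2530*123 = 311190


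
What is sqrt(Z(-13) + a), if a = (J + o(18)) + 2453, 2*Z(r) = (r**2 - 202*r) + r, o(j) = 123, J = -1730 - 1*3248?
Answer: I*sqrt(1011) ≈ 31.796*I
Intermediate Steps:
J = -4978 (J = -1730 - 3248 = -4978)
Z(r) = r**2/2 - 201*r/2 (Z(r) = ((r**2 - 202*r) + r)/2 = (r**2 - 201*r)/2 = r**2/2 - 201*r/2)
a = -2402 (a = (-4978 + 123) + 2453 = -4855 + 2453 = -2402)
sqrt(Z(-13) + a) = sqrt((1/2)*(-13)*(-201 - 13) - 2402) = sqrt((1/2)*(-13)*(-214) - 2402) = sqrt(1391 - 2402) = sqrt(-1011) = I*sqrt(1011)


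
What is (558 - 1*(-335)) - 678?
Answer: 215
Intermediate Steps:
(558 - 1*(-335)) - 678 = (558 + 335) - 678 = 893 - 678 = 215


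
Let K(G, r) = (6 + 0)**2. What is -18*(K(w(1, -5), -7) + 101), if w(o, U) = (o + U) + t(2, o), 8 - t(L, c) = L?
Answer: -2466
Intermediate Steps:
t(L, c) = 8 - L
w(o, U) = 6 + U + o (w(o, U) = (o + U) + (8 - 1*2) = (U + o) + (8 - 2) = (U + o) + 6 = 6 + U + o)
K(G, r) = 36 (K(G, r) = 6**2 = 36)
-18*(K(w(1, -5), -7) + 101) = -18*(36 + 101) = -18*137 = -2466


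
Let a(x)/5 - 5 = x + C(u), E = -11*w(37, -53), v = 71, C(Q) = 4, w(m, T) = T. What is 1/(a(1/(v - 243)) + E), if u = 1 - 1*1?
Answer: 172/108011 ≈ 0.0015924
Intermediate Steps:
u = 0 (u = 1 - 1 = 0)
E = 583 (E = -11*(-53) = 583)
a(x) = 45 + 5*x (a(x) = 25 + 5*(x + 4) = 25 + 5*(4 + x) = 25 + (20 + 5*x) = 45 + 5*x)
1/(a(1/(v - 243)) + E) = 1/((45 + 5/(71 - 243)) + 583) = 1/((45 + 5/(-172)) + 583) = 1/((45 + 5*(-1/172)) + 583) = 1/((45 - 5/172) + 583) = 1/(7735/172 + 583) = 1/(108011/172) = 172/108011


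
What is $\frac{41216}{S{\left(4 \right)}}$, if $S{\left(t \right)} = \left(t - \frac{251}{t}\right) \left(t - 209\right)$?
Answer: $\frac{164864}{48175} \approx 3.4222$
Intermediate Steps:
$S{\left(t \right)} = \left(-209 + t\right) \left(t - \frac{251}{t}\right)$ ($S{\left(t \right)} = \left(t - \frac{251}{t}\right) \left(-209 + t\right) = \left(-209 + t\right) \left(t - \frac{251}{t}\right)$)
$\frac{41216}{S{\left(4 \right)}} = \frac{41216}{-251 + 4^{2} - 836 + \frac{52459}{4}} = \frac{41216}{-251 + 16 - 836 + 52459 \cdot \frac{1}{4}} = \frac{41216}{-251 + 16 - 836 + \frac{52459}{4}} = \frac{41216}{\frac{48175}{4}} = 41216 \cdot \frac{4}{48175} = \frac{164864}{48175}$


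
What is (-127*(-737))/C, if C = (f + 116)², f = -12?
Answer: 93599/10816 ≈ 8.6537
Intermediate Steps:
C = 10816 (C = (-12 + 116)² = 104² = 10816)
(-127*(-737))/C = -127*(-737)/10816 = 93599*(1/10816) = 93599/10816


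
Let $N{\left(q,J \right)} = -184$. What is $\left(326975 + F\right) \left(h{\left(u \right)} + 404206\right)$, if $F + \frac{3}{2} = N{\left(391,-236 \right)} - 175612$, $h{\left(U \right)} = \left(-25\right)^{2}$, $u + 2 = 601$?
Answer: $\frac{122402677005}{2} \approx 6.1201 \cdot 10^{10}$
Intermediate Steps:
$u = 599$ ($u = -2 + 601 = 599$)
$h{\left(U \right)} = 625$
$F = - \frac{351595}{2}$ ($F = - \frac{3}{2} - 175796 = - \frac{351595}{2} \approx -1.758 \cdot 10^{5}$)
$\left(326975 + F\right) \left(h{\left(u \right)} + 404206\right) = \left(326975 - \frac{351595}{2}\right) \left(625 + 404206\right) = \frac{302355}{2} \cdot 404831 = \frac{122402677005}{2}$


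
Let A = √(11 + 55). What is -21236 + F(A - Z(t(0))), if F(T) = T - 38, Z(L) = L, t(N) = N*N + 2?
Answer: -21276 + √66 ≈ -21268.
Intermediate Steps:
t(N) = 2 + N² (t(N) = N² + 2 = 2 + N²)
A = √66 ≈ 8.1240
F(T) = -38 + T
-21236 + F(A - Z(t(0))) = -21236 + (-38 + (√66 - (2 + 0²))) = -21236 + (-38 + (√66 - (2 + 0))) = -21236 + (-38 + (√66 - 1*2)) = -21236 + (-38 + (√66 - 2)) = -21236 + (-38 + (-2 + √66)) = -21236 + (-40 + √66) = -21276 + √66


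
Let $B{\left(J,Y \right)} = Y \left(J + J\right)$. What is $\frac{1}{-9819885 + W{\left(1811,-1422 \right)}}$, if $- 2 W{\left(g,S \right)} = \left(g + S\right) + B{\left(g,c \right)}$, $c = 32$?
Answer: $- \frac{2}{19756063} \approx -1.0123 \cdot 10^{-7}$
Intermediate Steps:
$B{\left(J,Y \right)} = 2 J Y$ ($B{\left(J,Y \right)} = Y 2 J = 2 J Y$)
$W{\left(g,S \right)} = - \frac{65 g}{2} - \frac{S}{2}$ ($W{\left(g,S \right)} = - \frac{\left(g + S\right) + 2 g 32}{2} = - \frac{\left(S + g\right) + 64 g}{2} = - \frac{S + 65 g}{2} = - \frac{65 g}{2} - \frac{S}{2}$)
$\frac{1}{-9819885 + W{\left(1811,-1422 \right)}} = \frac{1}{-9819885 - \frac{116293}{2}} = \frac{1}{- \frac{19756063}{2}} = - \frac{2}{19756063}$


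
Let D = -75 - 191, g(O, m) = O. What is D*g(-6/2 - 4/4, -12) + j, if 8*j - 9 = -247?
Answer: 4137/4 ≈ 1034.3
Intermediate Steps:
j = -119/4 (j = 9/8 + (⅛)*(-247) = 9/8 - 247/8 = -119/4 ≈ -29.750)
D = -266
D*g(-6/2 - 4/4, -12) + j = -266*(-6/2 - 4/4) - 119/4 = -266*(-6*½ - 4*¼) - 119/4 = -266*(-3 - 1) - 119/4 = -266*(-4) - 119/4 = 1064 - 119/4 = 4137/4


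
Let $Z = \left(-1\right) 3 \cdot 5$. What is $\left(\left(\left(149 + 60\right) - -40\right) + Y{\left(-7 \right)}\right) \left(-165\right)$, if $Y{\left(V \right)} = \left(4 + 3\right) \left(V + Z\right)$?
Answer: $-15675$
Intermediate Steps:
$Z = -15$ ($Z = \left(-3\right) 5 = -15$)
$Y{\left(V \right)} = -105 + 7 V$ ($Y{\left(V \right)} = \left(4 + 3\right) \left(V - 15\right) = 7 \left(-15 + V\right) = -105 + 7 V$)
$\left(\left(\left(149 + 60\right) - -40\right) + Y{\left(-7 \right)}\right) \left(-165\right) = \left(\left(\left(149 + 60\right) - -40\right) + \left(-105 + 7 \left(-7\right)\right)\right) \left(-165\right) = \left(\left(209 + \left(-29 + 69\right)\right) - 154\right) \left(-165\right) = \left(\left(209 + 40\right) - 154\right) \left(-165\right) = \left(249 - 154\right) \left(-165\right) = 95 \left(-165\right) = -15675$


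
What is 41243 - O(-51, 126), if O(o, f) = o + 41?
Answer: 41253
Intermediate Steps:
O(o, f) = 41 + o
41243 - O(-51, 126) = 41243 - (41 - 51) = 41243 - 1*(-10) = 41243 + 10 = 41253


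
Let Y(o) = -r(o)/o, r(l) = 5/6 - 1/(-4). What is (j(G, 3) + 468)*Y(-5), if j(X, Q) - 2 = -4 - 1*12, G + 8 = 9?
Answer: 2951/30 ≈ 98.367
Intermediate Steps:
G = 1 (G = -8 + 9 = 1)
r(l) = 13/12 (r(l) = 5*(⅙) - 1*(-¼) = ⅚ + ¼ = 13/12)
j(X, Q) = -14 (j(X, Q) = 2 + (-4 - 1*12) = 2 + (-4 - 12) = 2 - 16 = -14)
Y(o) = -13/(12*o)
(j(G, 3) + 468)*Y(-5) = (-14 + 468)*(-13/12/(-5)) = 454*(-13/12*(-⅕)) = 454*(13/60) = 2951/30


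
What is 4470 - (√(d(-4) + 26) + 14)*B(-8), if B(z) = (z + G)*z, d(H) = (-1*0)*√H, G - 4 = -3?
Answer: 3686 - 56*√26 ≈ 3400.5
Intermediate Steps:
G = 1 (G = 4 - 3 = 1)
d(H) = 0 (d(H) = 0*√H = 0)
B(z) = z*(1 + z) (B(z) = (z + 1)*z = (1 + z)*z = z*(1 + z))
4470 - (√(d(-4) + 26) + 14)*B(-8) = 4470 - (√(0 + 26) + 14)*(-8*(1 - 8)) = 4470 - (√26 + 14)*(-8*(-7)) = 4470 - (14 + √26)*56 = 4470 - (784 + 56*√26) = 4470 + (-784 - 56*√26) = 3686 - 56*√26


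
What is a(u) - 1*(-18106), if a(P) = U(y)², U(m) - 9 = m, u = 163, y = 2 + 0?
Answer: 18227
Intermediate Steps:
y = 2
U(m) = 9 + m
a(P) = 121 (a(P) = (9 + 2)² = 11² = 121)
a(u) - 1*(-18106) = 121 - 1*(-18106) = 121 + 18106 = 18227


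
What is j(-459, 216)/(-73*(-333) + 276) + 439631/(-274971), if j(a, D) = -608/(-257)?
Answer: -308619238703/193040182555 ≈ -1.5987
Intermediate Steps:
j(a, D) = 608/257 (j(a, D) = -608*(-1/257) = 608/257)
j(-459, 216)/(-73*(-333) + 276) + 439631/(-274971) = 608/(257*(-73*(-333) + 276)) + 439631/(-274971) = 608/(257*(24309 + 276)) + 439631*(-1/274971) = (608/257)/24585 - 439631/274971 = (608/257)*(1/24585) - 439631/274971 = 608/6318345 - 439631/274971 = -308619238703/193040182555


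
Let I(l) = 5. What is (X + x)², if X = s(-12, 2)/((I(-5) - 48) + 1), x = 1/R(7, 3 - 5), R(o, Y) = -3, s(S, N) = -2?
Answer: 4/49 ≈ 0.081633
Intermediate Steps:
x = -⅓ (x = 1/(-3) = -⅓ ≈ -0.33333)
X = 1/21 (X = -2/((5 - 48) + 1) = -2/(-43 + 1) = -2/(-42) = -2*(-1/42) = 1/21 ≈ 0.047619)
(X + x)² = (1/21 - ⅓)² = (-2/7)² = 4/49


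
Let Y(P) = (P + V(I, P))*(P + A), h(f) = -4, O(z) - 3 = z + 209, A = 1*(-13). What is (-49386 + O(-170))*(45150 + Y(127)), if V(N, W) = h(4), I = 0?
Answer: -2919783168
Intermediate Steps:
A = -13
O(z) = 212 + z (O(z) = 3 + (z + 209) = 3 + (209 + z) = 212 + z)
V(N, W) = -4
Y(P) = (-13 + P)*(-4 + P) (Y(P) = (P - 4)*(P - 13) = (-4 + P)*(-13 + P) = (-13 + P)*(-4 + P))
(-49386 + O(-170))*(45150 + Y(127)) = (-49386 + (212 - 170))*(45150 + (52 + 127**2 - 17*127)) = (-49386 + 42)*(45150 + (52 + 16129 - 2159)) = -49344*(45150 + 14022) = -49344*59172 = -2919783168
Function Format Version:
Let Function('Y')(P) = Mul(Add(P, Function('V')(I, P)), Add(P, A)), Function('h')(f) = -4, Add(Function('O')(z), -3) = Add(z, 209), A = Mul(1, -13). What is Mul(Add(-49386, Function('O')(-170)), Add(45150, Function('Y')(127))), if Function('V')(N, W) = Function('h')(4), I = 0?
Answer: -2919783168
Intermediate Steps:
A = -13
Function('O')(z) = Add(212, z) (Function('O')(z) = Add(3, Add(z, 209)) = Add(3, Add(209, z)) = Add(212, z))
Function('V')(N, W) = -4
Function('Y')(P) = Mul(Add(-13, P), Add(-4, P)) (Function('Y')(P) = Mul(Add(P, -4), Add(P, -13)) = Mul(Add(-4, P), Add(-13, P)) = Mul(Add(-13, P), Add(-4, P)))
Mul(Add(-49386, Function('O')(-170)), Add(45150, Function('Y')(127))) = Mul(Add(-49386, Add(212, -170)), Add(45150, Add(52, Pow(127, 2), Mul(-17, 127)))) = Mul(Add(-49386, 42), Add(45150, Add(52, 16129, -2159))) = Mul(-49344, Add(45150, 14022)) = Mul(-49344, 59172) = -2919783168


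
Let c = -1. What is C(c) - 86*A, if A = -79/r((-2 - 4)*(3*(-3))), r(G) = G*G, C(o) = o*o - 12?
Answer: -12641/1458 ≈ -8.6701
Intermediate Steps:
C(o) = -12 + o² (C(o) = o² - 12 = -12 + o²)
r(G) = G²
A = -79/2916 (A = -79*1/(81*(-2 - 4)²) = -79/((-6*(-9))²) = -79/(54²) = -79/2916 ≈ -0.027092)
C(c) - 86*A = (-12 + (-1)²) - 86*(-79/2916) = (-12 + 1) + 3397/1458 = -11 + 3397/1458 = -12641/1458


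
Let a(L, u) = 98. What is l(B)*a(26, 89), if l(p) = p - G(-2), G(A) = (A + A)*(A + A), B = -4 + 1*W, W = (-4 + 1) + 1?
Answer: -2156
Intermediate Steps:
W = -2 (W = -3 + 1 = -2)
B = -6 (B = -4 + 1*(-2) = -4 - 2 = -6)
G(A) = 4*A² (G(A) = (2*A)*(2*A) = 4*A²)
l(p) = -16 + p (l(p) = p - 4*(-2)² = p - 4*4 = p - 1*16 = p - 16 = -16 + p)
l(B)*a(26, 89) = (-16 - 6)*98 = -22*98 = -2156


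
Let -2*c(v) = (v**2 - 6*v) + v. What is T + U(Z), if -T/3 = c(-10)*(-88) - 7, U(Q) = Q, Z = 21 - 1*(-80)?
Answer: -19678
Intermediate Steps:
c(v) = -v**2/2 + 5*v/2 (c(v) = -((v**2 - 6*v) + v)/2 = -(v**2 - 5*v)/2 = -v**2/2 + 5*v/2)
Z = 101 (Z = 21 + 80 = 101)
T = -19779 (T = -3*(((1/2)*(-10)*(5 - 1*(-10)))*(-88) - 7) = -3*(((1/2)*(-10)*(5 + 10))*(-88) - 7) = -3*(((1/2)*(-10)*15)*(-88) - 7) = -3*(-75*(-88) - 7) = -3*(6600 - 7) = -3*6593 = -19779)
T + U(Z) = -19779 + 101 = -19678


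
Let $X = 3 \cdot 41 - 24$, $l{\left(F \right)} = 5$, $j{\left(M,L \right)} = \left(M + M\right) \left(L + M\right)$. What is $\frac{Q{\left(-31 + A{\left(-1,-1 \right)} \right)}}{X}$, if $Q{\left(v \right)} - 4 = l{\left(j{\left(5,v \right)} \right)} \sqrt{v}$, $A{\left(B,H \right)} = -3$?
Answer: $\frac{4}{99} + \frac{5 i \sqrt{34}}{99} \approx 0.040404 + 0.29449 i$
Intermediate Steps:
$j{\left(M,L \right)} = 2 M \left(L + M\right)$
$Q{\left(v \right)} = 4 + 5 \sqrt{v}$
$X = 99$ ($X = 123 - 24 = 99$)
$\frac{Q{\left(-31 + A{\left(-1,-1 \right)} \right)}}{X} = \frac{4 + 5 \sqrt{-31 - 3}}{99} = \left(4 + 5 \sqrt{-34}\right) \frac{1}{99} = \left(4 + 5 i \sqrt{34}\right) \frac{1}{99} = \frac{4}{99} + \frac{5 i \sqrt{34}}{99}$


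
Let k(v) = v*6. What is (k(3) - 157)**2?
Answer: 19321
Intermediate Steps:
k(v) = 6*v
(k(3) - 157)**2 = (6*3 - 157)**2 = (18 - 157)**2 = (-139)**2 = 19321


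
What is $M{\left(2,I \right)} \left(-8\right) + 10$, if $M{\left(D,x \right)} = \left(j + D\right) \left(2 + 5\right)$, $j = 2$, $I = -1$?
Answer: $-214$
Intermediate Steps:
$M{\left(D,x \right)} = 14 + 7 D$ ($M{\left(D,x \right)} = \left(2 + D\right) \left(2 + 5\right) = \left(2 + D\right) 7 = 14 + 7 D$)
$M{\left(2,I \right)} \left(-8\right) + 10 = \left(14 + 7 \cdot 2\right) \left(-8\right) + 10 = \left(14 + 14\right) \left(-8\right) + 10 = 28 \left(-8\right) + 10 = -224 + 10 = -214$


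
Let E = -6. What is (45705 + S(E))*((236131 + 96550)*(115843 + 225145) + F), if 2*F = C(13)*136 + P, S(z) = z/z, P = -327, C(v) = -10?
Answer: 5184899060259557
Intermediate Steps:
S(z) = 1
F = -1687/2 (F = (-10*136 - 327)/2 = (-1360 - 327)/2 = (½)*(-1687) = -1687/2 ≈ -843.50)
(45705 + S(E))*((236131 + 96550)*(115843 + 225145) + F) = (45705 + 1)*((236131 + 96550)*(115843 + 225145) - 1687/2) = 45706*(332681*340988 - 1687/2) = 45706*(113440228828 - 1687/2) = 45706*(226880455969/2) = 5184899060259557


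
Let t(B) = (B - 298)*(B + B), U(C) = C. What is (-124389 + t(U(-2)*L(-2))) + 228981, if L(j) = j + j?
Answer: 99952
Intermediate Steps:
L(j) = 2*j
t(B) = 2*B*(-298 + B) (t(B) = (-298 + B)*(2*B) = 2*B*(-298 + B))
(-124389 + t(U(-2)*L(-2))) + 228981 = (-124389 + 2*(-4*(-2))*(-298 - 4*(-2))) + 228981 = (-124389 + 2*(-2*(-4))*(-298 - 2*(-4))) + 228981 = (-124389 + 2*8*(-298 + 8)) + 228981 = (-124389 + 2*8*(-290)) + 228981 = (-124389 - 4640) + 228981 = -129029 + 228981 = 99952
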